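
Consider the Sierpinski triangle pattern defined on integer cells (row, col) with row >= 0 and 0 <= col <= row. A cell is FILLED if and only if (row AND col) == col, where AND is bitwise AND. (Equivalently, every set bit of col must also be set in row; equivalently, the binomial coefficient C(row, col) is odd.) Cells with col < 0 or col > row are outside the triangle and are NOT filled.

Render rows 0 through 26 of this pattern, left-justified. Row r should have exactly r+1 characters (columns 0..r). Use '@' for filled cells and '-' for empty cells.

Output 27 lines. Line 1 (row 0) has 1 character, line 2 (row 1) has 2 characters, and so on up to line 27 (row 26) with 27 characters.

r0=0: @
r1=1: @@
r2=10: @-@
r3=11: @@@@
r4=100: @---@
r5=101: @@--@@
r6=110: @-@-@-@
r7=111: @@@@@@@@
r8=1000: @-------@
r9=1001: @@------@@
r10=1010: @-@-----@-@
r11=1011: @@@@----@@@@
r12=1100: @---@---@---@
r13=1101: @@--@@--@@--@@
r14=1110: @-@-@-@-@-@-@-@
r15=1111: @@@@@@@@@@@@@@@@
r16=10000: @---------------@
r17=10001: @@--------------@@
r18=10010: @-@-------------@-@
r19=10011: @@@@------------@@@@
r20=10100: @---@-----------@---@
r21=10101: @@--@@----------@@--@@
r22=10110: @-@-@-@---------@-@-@-@
r23=10111: @@@@@@@@--------@@@@@@@@
r24=11000: @-------@-------@-------@
r25=11001: @@------@@------@@------@@
r26=11010: @-@-----@-@-----@-@-----@-@

Answer: @
@@
@-@
@@@@
@---@
@@--@@
@-@-@-@
@@@@@@@@
@-------@
@@------@@
@-@-----@-@
@@@@----@@@@
@---@---@---@
@@--@@--@@--@@
@-@-@-@-@-@-@-@
@@@@@@@@@@@@@@@@
@---------------@
@@--------------@@
@-@-------------@-@
@@@@------------@@@@
@---@-----------@---@
@@--@@----------@@--@@
@-@-@-@---------@-@-@-@
@@@@@@@@--------@@@@@@@@
@-------@-------@-------@
@@------@@------@@------@@
@-@-----@-@-----@-@-----@-@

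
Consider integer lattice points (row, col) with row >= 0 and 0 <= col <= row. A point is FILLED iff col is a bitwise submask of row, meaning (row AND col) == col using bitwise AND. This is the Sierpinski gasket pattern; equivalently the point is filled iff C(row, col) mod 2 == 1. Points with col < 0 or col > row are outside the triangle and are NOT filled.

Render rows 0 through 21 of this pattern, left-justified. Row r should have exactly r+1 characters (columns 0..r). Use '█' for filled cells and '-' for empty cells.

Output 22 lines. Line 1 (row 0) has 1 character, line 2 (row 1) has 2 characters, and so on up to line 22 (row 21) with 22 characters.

r0=0: █
r1=1: ██
r2=10: █-█
r3=11: ████
r4=100: █---█
r5=101: ██--██
r6=110: █-█-█-█
r7=111: ████████
r8=1000: █-------█
r9=1001: ██------██
r10=1010: █-█-----█-█
r11=1011: ████----████
r12=1100: █---█---█---█
r13=1101: ██--██--██--██
r14=1110: █-█-█-█-█-█-█-█
r15=1111: ████████████████
r16=10000: █---------------█
r17=10001: ██--------------██
r18=10010: █-█-------------█-█
r19=10011: ████------------████
r20=10100: █---█-----------█---█
r21=10101: ██--██----------██--██

Answer: █
██
█-█
████
█---█
██--██
█-█-█-█
████████
█-------█
██------██
█-█-----█-█
████----████
█---█---█---█
██--██--██--██
█-█-█-█-█-█-█-█
████████████████
█---------------█
██--------------██
█-█-------------█-█
████------------████
█---█-----------█---█
██--██----------██--██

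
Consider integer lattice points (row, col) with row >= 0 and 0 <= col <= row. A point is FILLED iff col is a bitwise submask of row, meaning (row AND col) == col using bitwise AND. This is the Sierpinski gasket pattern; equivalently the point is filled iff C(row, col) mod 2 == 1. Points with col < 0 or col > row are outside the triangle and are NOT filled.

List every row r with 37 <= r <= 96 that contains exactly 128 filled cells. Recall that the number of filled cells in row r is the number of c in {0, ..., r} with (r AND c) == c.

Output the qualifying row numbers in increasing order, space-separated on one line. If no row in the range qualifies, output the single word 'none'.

Answer: none

Derivation:
Row r has 2^popcount(r) filled cells, so we need popcount(r) = log2(128) = 7.
Scan r = 37..96 and keep those with exactly 7 one-bits:
r=37=100101 popcount=3 -> skip
r=38=100110 popcount=3 -> skip
r=39=100111 popcount=4 -> skip
r=40=101000 popcount=2 -> skip
r=41=101001 popcount=3 -> skip
r=42=101010 popcount=3 -> skip
r=43=101011 popcount=4 -> skip
r=44=101100 popcount=3 -> skip
r=45=101101 popcount=4 -> skip
r=46=101110 popcount=4 -> skip
r=47=101111 popcount=5 -> skip
r=48=110000 popcount=2 -> skip
r=49=110001 popcount=3 -> skip
r=50=110010 popcount=3 -> skip
r=51=110011 popcount=4 -> skip
r=52=110100 popcount=3 -> skip
r=53=110101 popcount=4 -> skip
r=54=110110 popcount=4 -> skip
r=55=110111 popcount=5 -> skip
r=56=111000 popcount=3 -> skip
r=57=111001 popcount=4 -> skip
r=58=111010 popcount=4 -> skip
r=59=111011 popcount=5 -> skip
r=60=111100 popcount=4 -> skip
r=61=111101 popcount=5 -> skip
r=62=111110 popcount=5 -> skip
r=63=111111 popcount=6 -> skip
r=64=1000000 popcount=1 -> skip
r=65=1000001 popcount=2 -> skip
r=66=1000010 popcount=2 -> skip
r=67=1000011 popcount=3 -> skip
r=68=1000100 popcount=2 -> skip
r=69=1000101 popcount=3 -> skip
r=70=1000110 popcount=3 -> skip
r=71=1000111 popcount=4 -> skip
r=72=1001000 popcount=2 -> skip
r=73=1001001 popcount=3 -> skip
r=74=1001010 popcount=3 -> skip
r=75=1001011 popcount=4 -> skip
r=76=1001100 popcount=3 -> skip
r=77=1001101 popcount=4 -> skip
r=78=1001110 popcount=4 -> skip
r=79=1001111 popcount=5 -> skip
r=80=1010000 popcount=2 -> skip
r=81=1010001 popcount=3 -> skip
r=82=1010010 popcount=3 -> skip
r=83=1010011 popcount=4 -> skip
r=84=1010100 popcount=3 -> skip
r=85=1010101 popcount=4 -> skip
r=86=1010110 popcount=4 -> skip
r=87=1010111 popcount=5 -> skip
r=88=1011000 popcount=3 -> skip
r=89=1011001 popcount=4 -> skip
r=90=1011010 popcount=4 -> skip
r=91=1011011 popcount=5 -> skip
r=92=1011100 popcount=4 -> skip
r=93=1011101 popcount=5 -> skip
r=94=1011110 popcount=5 -> skip
r=95=1011111 popcount=6 -> skip
r=96=1100000 popcount=2 -> skip
Kept rows: none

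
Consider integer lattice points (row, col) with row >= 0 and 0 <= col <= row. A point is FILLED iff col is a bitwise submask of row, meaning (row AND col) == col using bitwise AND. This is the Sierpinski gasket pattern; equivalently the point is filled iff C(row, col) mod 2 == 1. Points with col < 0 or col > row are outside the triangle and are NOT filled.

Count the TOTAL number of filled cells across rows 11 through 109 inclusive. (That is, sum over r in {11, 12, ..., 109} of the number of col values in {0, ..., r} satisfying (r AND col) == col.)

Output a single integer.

r11=1011 pc3: +8 =8
r12=1100 pc2: +4 =12
r13=1101 pc3: +8 =20
r14=1110 pc3: +8 =28
r15=1111 pc4: +16 =44
r16=10000 pc1: +2 =46
r17=10001 pc2: +4 =50
r18=10010 pc2: +4 =54
r19=10011 pc3: +8 =62
r20=10100 pc2: +4 =66
r21=10101 pc3: +8 =74
r22=10110 pc3: +8 =82
r23=10111 pc4: +16 =98
r24=11000 pc2: +4 =102
r25=11001 pc3: +8 =110
r26=11010 pc3: +8 =118
r27=11011 pc4: +16 =134
r28=11100 pc3: +8 =142
r29=11101 pc4: +16 =158
r30=11110 pc4: +16 =174
r31=11111 pc5: +32 =206
r32=100000 pc1: +2 =208
r33=100001 pc2: +4 =212
r34=100010 pc2: +4 =216
r35=100011 pc3: +8 =224
r36=100100 pc2: +4 =228
r37=100101 pc3: +8 =236
r38=100110 pc3: +8 =244
r39=100111 pc4: +16 =260
r40=101000 pc2: +4 =264
r41=101001 pc3: +8 =272
r42=101010 pc3: +8 =280
r43=101011 pc4: +16 =296
r44=101100 pc3: +8 =304
r45=101101 pc4: +16 =320
r46=101110 pc4: +16 =336
r47=101111 pc5: +32 =368
r48=110000 pc2: +4 =372
r49=110001 pc3: +8 =380
r50=110010 pc3: +8 =388
r51=110011 pc4: +16 =404
r52=110100 pc3: +8 =412
r53=110101 pc4: +16 =428
r54=110110 pc4: +16 =444
r55=110111 pc5: +32 =476
r56=111000 pc3: +8 =484
r57=111001 pc4: +16 =500
r58=111010 pc4: +16 =516
r59=111011 pc5: +32 =548
r60=111100 pc4: +16 =564
r61=111101 pc5: +32 =596
r62=111110 pc5: +32 =628
r63=111111 pc6: +64 =692
r64=1000000 pc1: +2 =694
r65=1000001 pc2: +4 =698
r66=1000010 pc2: +4 =702
r67=1000011 pc3: +8 =710
r68=1000100 pc2: +4 =714
r69=1000101 pc3: +8 =722
r70=1000110 pc3: +8 =730
r71=1000111 pc4: +16 =746
r72=1001000 pc2: +4 =750
r73=1001001 pc3: +8 =758
r74=1001010 pc3: +8 =766
r75=1001011 pc4: +16 =782
r76=1001100 pc3: +8 =790
r77=1001101 pc4: +16 =806
r78=1001110 pc4: +16 =822
r79=1001111 pc5: +32 =854
r80=1010000 pc2: +4 =858
r81=1010001 pc3: +8 =866
r82=1010010 pc3: +8 =874
r83=1010011 pc4: +16 =890
r84=1010100 pc3: +8 =898
r85=1010101 pc4: +16 =914
r86=1010110 pc4: +16 =930
r87=1010111 pc5: +32 =962
r88=1011000 pc3: +8 =970
r89=1011001 pc4: +16 =986
r90=1011010 pc4: +16 =1002
r91=1011011 pc5: +32 =1034
r92=1011100 pc4: +16 =1050
r93=1011101 pc5: +32 =1082
r94=1011110 pc5: +32 =1114
r95=1011111 pc6: +64 =1178
r96=1100000 pc2: +4 =1182
r97=1100001 pc3: +8 =1190
r98=1100010 pc3: +8 =1198
r99=1100011 pc4: +16 =1214
r100=1100100 pc3: +8 =1222
r101=1100101 pc4: +16 =1238
r102=1100110 pc4: +16 =1254
r103=1100111 pc5: +32 =1286
r104=1101000 pc3: +8 =1294
r105=1101001 pc4: +16 =1310
r106=1101010 pc4: +16 =1326
r107=1101011 pc5: +32 =1358
r108=1101100 pc4: +16 =1374
r109=1101101 pc5: +32 =1406

Answer: 1406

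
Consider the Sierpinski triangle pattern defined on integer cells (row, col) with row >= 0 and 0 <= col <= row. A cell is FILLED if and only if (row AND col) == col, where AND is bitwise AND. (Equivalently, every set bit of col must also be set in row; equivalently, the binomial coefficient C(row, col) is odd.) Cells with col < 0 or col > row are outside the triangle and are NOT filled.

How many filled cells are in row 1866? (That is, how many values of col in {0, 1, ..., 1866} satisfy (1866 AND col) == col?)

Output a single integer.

1866 in binary = 11101001010
popcount(1866) = number of 1-bits in 11101001010 = 6
A col c satisfies (1866 AND c) == c iff every set bit of c is also set in 1866; each of the 6 set bits of 1866 can independently be on or off in c.
count = 2^6 = 64

Answer: 64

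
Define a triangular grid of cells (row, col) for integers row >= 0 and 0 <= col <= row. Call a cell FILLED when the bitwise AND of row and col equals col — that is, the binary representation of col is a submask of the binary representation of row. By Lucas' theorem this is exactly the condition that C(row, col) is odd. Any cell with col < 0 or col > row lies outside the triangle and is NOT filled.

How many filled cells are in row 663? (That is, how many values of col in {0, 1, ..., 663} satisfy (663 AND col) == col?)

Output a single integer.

Answer: 64

Derivation:
663 in binary = 1010010111
popcount(663) = number of 1-bits in 1010010111 = 6
A col c satisfies (663 AND c) == c iff every set bit of c is also set in 663; each of the 6 set bits of 663 can independently be on or off in c.
count = 2^6 = 64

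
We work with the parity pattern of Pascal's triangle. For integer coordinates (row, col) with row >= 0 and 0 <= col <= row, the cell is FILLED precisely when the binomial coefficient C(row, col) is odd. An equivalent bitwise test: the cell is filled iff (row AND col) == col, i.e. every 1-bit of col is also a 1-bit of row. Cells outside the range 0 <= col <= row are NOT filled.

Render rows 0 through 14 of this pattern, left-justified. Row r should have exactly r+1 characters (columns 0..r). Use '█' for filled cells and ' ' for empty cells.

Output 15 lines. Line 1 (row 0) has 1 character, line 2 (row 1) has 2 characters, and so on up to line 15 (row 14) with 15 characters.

r0=0: █
r1=1: ██
r2=10: █ █
r3=11: ████
r4=100: █   █
r5=101: ██  ██
r6=110: █ █ █ █
r7=111: ████████
r8=1000: █       █
r9=1001: ██      ██
r10=1010: █ █     █ █
r11=1011: ████    ████
r12=1100: █   █   █   █
r13=1101: ██  ██  ██  ██
r14=1110: █ █ █ █ █ █ █ █

Answer: █
██
█ █
████
█   █
██  ██
█ █ █ █
████████
█       █
██      ██
█ █     █ █
████    ████
█   █   █   █
██  ██  ██  ██
█ █ █ █ █ █ █ █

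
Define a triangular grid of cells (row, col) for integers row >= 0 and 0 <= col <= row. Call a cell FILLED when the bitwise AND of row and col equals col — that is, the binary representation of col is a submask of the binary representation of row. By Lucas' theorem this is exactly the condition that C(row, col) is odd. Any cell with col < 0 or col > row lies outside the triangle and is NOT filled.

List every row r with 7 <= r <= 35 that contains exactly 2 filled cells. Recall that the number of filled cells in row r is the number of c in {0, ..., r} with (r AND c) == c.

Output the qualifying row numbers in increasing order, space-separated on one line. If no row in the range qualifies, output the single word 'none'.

Row r has 2^popcount(r) filled cells, so we need popcount(r) = log2(2) = 1.
Scan r = 7..35 and keep those with exactly 1 one-bits:
r=7=111 popcount=3 -> skip
r=8=1000 popcount=1 -> KEEP
r=9=1001 popcount=2 -> skip
r=10=1010 popcount=2 -> skip
r=11=1011 popcount=3 -> skip
r=12=1100 popcount=2 -> skip
r=13=1101 popcount=3 -> skip
r=14=1110 popcount=3 -> skip
r=15=1111 popcount=4 -> skip
r=16=10000 popcount=1 -> KEEP
r=17=10001 popcount=2 -> skip
r=18=10010 popcount=2 -> skip
r=19=10011 popcount=3 -> skip
r=20=10100 popcount=2 -> skip
r=21=10101 popcount=3 -> skip
r=22=10110 popcount=3 -> skip
r=23=10111 popcount=4 -> skip
r=24=11000 popcount=2 -> skip
r=25=11001 popcount=3 -> skip
r=26=11010 popcount=3 -> skip
r=27=11011 popcount=4 -> skip
r=28=11100 popcount=3 -> skip
r=29=11101 popcount=4 -> skip
r=30=11110 popcount=4 -> skip
r=31=11111 popcount=5 -> skip
r=32=100000 popcount=1 -> KEEP
r=33=100001 popcount=2 -> skip
r=34=100010 popcount=2 -> skip
r=35=100011 popcount=3 -> skip
Kept rows: 8 16 32

Answer: 8 16 32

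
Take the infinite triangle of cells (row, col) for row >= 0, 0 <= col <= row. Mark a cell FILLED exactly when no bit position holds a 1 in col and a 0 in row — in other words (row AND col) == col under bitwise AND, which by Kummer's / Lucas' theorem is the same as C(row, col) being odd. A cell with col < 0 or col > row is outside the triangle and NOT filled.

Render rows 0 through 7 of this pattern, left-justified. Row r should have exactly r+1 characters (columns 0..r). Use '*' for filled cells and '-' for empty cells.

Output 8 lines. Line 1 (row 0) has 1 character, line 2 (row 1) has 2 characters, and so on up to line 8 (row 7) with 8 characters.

r0=0: *
r1=1: **
r2=10: *-*
r3=11: ****
r4=100: *---*
r5=101: **--**
r6=110: *-*-*-*
r7=111: ********

Answer: *
**
*-*
****
*---*
**--**
*-*-*-*
********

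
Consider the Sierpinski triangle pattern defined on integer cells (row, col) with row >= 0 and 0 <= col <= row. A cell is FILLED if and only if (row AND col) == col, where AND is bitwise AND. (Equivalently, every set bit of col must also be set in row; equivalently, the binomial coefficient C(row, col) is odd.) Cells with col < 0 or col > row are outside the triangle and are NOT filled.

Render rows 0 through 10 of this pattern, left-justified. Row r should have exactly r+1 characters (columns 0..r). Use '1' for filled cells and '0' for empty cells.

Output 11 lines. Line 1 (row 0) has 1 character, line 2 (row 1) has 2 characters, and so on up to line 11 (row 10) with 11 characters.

Answer: 1
11
101
1111
10001
110011
1010101
11111111
100000001
1100000011
10100000101

Derivation:
r0=0: 1
r1=1: 11
r2=10: 101
r3=11: 1111
r4=100: 10001
r5=101: 110011
r6=110: 1010101
r7=111: 11111111
r8=1000: 100000001
r9=1001: 1100000011
r10=1010: 10100000101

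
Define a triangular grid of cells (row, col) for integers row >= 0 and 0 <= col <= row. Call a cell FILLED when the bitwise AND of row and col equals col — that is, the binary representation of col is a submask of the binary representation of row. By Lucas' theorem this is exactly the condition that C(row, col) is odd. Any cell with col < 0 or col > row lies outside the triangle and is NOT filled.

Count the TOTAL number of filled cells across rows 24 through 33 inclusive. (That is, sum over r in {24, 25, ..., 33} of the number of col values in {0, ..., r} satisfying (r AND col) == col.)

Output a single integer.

r24=11000 pc2: +4 =4
r25=11001 pc3: +8 =12
r26=11010 pc3: +8 =20
r27=11011 pc4: +16 =36
r28=11100 pc3: +8 =44
r29=11101 pc4: +16 =60
r30=11110 pc4: +16 =76
r31=11111 pc5: +32 =108
r32=100000 pc1: +2 =110
r33=100001 pc2: +4 =114

Answer: 114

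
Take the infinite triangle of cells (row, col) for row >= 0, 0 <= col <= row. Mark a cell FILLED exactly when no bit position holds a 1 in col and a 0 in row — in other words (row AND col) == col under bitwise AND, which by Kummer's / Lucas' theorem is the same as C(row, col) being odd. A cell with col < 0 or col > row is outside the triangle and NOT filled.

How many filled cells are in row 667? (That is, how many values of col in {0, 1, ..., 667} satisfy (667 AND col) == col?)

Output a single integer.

Answer: 64

Derivation:
667 in binary = 1010011011
popcount(667) = number of 1-bits in 1010011011 = 6
A col c satisfies (667 AND c) == c iff every set bit of c is also set in 667; each of the 6 set bits of 667 can independently be on or off in c.
count = 2^6 = 64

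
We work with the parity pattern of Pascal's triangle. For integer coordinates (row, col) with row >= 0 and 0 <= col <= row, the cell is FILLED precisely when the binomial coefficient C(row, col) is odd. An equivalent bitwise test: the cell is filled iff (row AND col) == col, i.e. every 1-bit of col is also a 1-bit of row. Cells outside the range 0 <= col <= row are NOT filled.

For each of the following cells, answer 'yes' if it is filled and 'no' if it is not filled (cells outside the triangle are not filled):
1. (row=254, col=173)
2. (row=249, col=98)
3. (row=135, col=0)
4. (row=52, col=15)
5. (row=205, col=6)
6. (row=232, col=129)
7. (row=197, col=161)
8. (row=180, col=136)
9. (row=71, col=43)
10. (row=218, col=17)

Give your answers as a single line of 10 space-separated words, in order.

Answer: no no yes no no no no no no no

Derivation:
(254,173): row=0b11111110, col=0b10101101, row AND col = 0b10101100 = 172; 172 != 173 -> empty
(249,98): row=0b11111001, col=0b1100010, row AND col = 0b1100000 = 96; 96 != 98 -> empty
(135,0): row=0b10000111, col=0b0, row AND col = 0b0 = 0; 0 == 0 -> filled
(52,15): row=0b110100, col=0b1111, row AND col = 0b100 = 4; 4 != 15 -> empty
(205,6): row=0b11001101, col=0b110, row AND col = 0b100 = 4; 4 != 6 -> empty
(232,129): row=0b11101000, col=0b10000001, row AND col = 0b10000000 = 128; 128 != 129 -> empty
(197,161): row=0b11000101, col=0b10100001, row AND col = 0b10000001 = 129; 129 != 161 -> empty
(180,136): row=0b10110100, col=0b10001000, row AND col = 0b10000000 = 128; 128 != 136 -> empty
(71,43): row=0b1000111, col=0b101011, row AND col = 0b11 = 3; 3 != 43 -> empty
(218,17): row=0b11011010, col=0b10001, row AND col = 0b10000 = 16; 16 != 17 -> empty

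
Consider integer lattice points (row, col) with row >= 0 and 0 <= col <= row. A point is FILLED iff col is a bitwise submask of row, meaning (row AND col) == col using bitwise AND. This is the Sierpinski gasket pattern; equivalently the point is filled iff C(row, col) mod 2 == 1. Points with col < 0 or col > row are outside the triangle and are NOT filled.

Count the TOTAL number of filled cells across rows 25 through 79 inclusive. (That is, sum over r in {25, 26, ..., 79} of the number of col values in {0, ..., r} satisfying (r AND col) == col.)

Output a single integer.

r25=11001 pc3: +8 =8
r26=11010 pc3: +8 =16
r27=11011 pc4: +16 =32
r28=11100 pc3: +8 =40
r29=11101 pc4: +16 =56
r30=11110 pc4: +16 =72
r31=11111 pc5: +32 =104
r32=100000 pc1: +2 =106
r33=100001 pc2: +4 =110
r34=100010 pc2: +4 =114
r35=100011 pc3: +8 =122
r36=100100 pc2: +4 =126
r37=100101 pc3: +8 =134
r38=100110 pc3: +8 =142
r39=100111 pc4: +16 =158
r40=101000 pc2: +4 =162
r41=101001 pc3: +8 =170
r42=101010 pc3: +8 =178
r43=101011 pc4: +16 =194
r44=101100 pc3: +8 =202
r45=101101 pc4: +16 =218
r46=101110 pc4: +16 =234
r47=101111 pc5: +32 =266
r48=110000 pc2: +4 =270
r49=110001 pc3: +8 =278
r50=110010 pc3: +8 =286
r51=110011 pc4: +16 =302
r52=110100 pc3: +8 =310
r53=110101 pc4: +16 =326
r54=110110 pc4: +16 =342
r55=110111 pc5: +32 =374
r56=111000 pc3: +8 =382
r57=111001 pc4: +16 =398
r58=111010 pc4: +16 =414
r59=111011 pc5: +32 =446
r60=111100 pc4: +16 =462
r61=111101 pc5: +32 =494
r62=111110 pc5: +32 =526
r63=111111 pc6: +64 =590
r64=1000000 pc1: +2 =592
r65=1000001 pc2: +4 =596
r66=1000010 pc2: +4 =600
r67=1000011 pc3: +8 =608
r68=1000100 pc2: +4 =612
r69=1000101 pc3: +8 =620
r70=1000110 pc3: +8 =628
r71=1000111 pc4: +16 =644
r72=1001000 pc2: +4 =648
r73=1001001 pc3: +8 =656
r74=1001010 pc3: +8 =664
r75=1001011 pc4: +16 =680
r76=1001100 pc3: +8 =688
r77=1001101 pc4: +16 =704
r78=1001110 pc4: +16 =720
r79=1001111 pc5: +32 =752

Answer: 752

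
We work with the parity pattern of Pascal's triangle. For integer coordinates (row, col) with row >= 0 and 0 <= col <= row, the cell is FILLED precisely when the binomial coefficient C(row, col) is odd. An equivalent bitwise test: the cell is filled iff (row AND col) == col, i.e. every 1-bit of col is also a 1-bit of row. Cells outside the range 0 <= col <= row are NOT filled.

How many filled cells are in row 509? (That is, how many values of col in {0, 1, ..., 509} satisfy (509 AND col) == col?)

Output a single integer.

509 in binary = 111111101
popcount(509) = number of 1-bits in 111111101 = 8
A col c satisfies (509 AND c) == c iff every set bit of c is also set in 509; each of the 8 set bits of 509 can independently be on or off in c.
count = 2^8 = 256

Answer: 256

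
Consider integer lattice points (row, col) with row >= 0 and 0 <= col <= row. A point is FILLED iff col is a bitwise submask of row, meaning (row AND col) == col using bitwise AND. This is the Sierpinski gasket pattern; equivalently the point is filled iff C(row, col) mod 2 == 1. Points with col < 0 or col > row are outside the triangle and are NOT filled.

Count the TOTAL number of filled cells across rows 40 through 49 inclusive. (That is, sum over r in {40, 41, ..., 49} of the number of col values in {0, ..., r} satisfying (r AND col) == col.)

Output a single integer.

Answer: 120

Derivation:
r40=101000 pc2: +4 =4
r41=101001 pc3: +8 =12
r42=101010 pc3: +8 =20
r43=101011 pc4: +16 =36
r44=101100 pc3: +8 =44
r45=101101 pc4: +16 =60
r46=101110 pc4: +16 =76
r47=101111 pc5: +32 =108
r48=110000 pc2: +4 =112
r49=110001 pc3: +8 =120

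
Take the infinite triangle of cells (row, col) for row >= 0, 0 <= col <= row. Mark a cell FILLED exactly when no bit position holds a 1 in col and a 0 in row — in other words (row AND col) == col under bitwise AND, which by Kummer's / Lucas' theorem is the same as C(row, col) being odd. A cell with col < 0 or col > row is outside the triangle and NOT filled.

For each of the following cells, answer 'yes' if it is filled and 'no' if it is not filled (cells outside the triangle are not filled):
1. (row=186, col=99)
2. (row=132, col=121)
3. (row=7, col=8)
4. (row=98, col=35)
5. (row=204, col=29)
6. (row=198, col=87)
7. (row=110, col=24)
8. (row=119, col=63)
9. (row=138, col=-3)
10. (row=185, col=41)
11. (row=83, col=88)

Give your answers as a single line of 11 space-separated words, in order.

(186,99): row=0b10111010, col=0b1100011, row AND col = 0b100010 = 34; 34 != 99 -> empty
(132,121): row=0b10000100, col=0b1111001, row AND col = 0b0 = 0; 0 != 121 -> empty
(7,8): col outside [0, 7] -> not filled
(98,35): row=0b1100010, col=0b100011, row AND col = 0b100010 = 34; 34 != 35 -> empty
(204,29): row=0b11001100, col=0b11101, row AND col = 0b1100 = 12; 12 != 29 -> empty
(198,87): row=0b11000110, col=0b1010111, row AND col = 0b1000110 = 70; 70 != 87 -> empty
(110,24): row=0b1101110, col=0b11000, row AND col = 0b1000 = 8; 8 != 24 -> empty
(119,63): row=0b1110111, col=0b111111, row AND col = 0b110111 = 55; 55 != 63 -> empty
(138,-3): col outside [0, 138] -> not filled
(185,41): row=0b10111001, col=0b101001, row AND col = 0b101001 = 41; 41 == 41 -> filled
(83,88): col outside [0, 83] -> not filled

Answer: no no no no no no no no no yes no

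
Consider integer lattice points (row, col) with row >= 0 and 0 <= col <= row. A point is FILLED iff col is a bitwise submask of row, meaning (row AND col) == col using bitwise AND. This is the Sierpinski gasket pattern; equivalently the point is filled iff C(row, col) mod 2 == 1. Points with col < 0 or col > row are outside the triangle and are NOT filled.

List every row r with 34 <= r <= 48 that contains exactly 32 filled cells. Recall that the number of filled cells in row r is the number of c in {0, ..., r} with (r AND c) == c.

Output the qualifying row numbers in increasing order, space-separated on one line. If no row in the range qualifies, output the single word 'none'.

Answer: 47

Derivation:
Row r has 2^popcount(r) filled cells, so we need popcount(r) = log2(32) = 5.
Scan r = 34..48 and keep those with exactly 5 one-bits:
r=34=100010 popcount=2 -> skip
r=35=100011 popcount=3 -> skip
r=36=100100 popcount=2 -> skip
r=37=100101 popcount=3 -> skip
r=38=100110 popcount=3 -> skip
r=39=100111 popcount=4 -> skip
r=40=101000 popcount=2 -> skip
r=41=101001 popcount=3 -> skip
r=42=101010 popcount=3 -> skip
r=43=101011 popcount=4 -> skip
r=44=101100 popcount=3 -> skip
r=45=101101 popcount=4 -> skip
r=46=101110 popcount=4 -> skip
r=47=101111 popcount=5 -> KEEP
r=48=110000 popcount=2 -> skip
Kept rows: 47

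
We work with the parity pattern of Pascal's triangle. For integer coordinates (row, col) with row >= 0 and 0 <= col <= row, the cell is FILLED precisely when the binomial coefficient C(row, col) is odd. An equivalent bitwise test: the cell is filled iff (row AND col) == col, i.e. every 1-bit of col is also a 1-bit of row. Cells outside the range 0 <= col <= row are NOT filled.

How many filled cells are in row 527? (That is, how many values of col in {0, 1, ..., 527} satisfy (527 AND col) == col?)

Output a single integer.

Answer: 32

Derivation:
527 in binary = 1000001111
popcount(527) = number of 1-bits in 1000001111 = 5
A col c satisfies (527 AND c) == c iff every set bit of c is also set in 527; each of the 5 set bits of 527 can independently be on or off in c.
count = 2^5 = 32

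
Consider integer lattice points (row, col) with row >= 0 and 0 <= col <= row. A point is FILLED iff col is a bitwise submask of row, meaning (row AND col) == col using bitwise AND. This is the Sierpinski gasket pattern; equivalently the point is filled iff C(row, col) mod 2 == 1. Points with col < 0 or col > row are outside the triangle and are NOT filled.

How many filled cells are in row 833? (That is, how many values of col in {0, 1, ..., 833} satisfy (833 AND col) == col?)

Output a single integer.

833 in binary = 1101000001
popcount(833) = number of 1-bits in 1101000001 = 4
A col c satisfies (833 AND c) == c iff every set bit of c is also set in 833; each of the 4 set bits of 833 can independently be on or off in c.
count = 2^4 = 16

Answer: 16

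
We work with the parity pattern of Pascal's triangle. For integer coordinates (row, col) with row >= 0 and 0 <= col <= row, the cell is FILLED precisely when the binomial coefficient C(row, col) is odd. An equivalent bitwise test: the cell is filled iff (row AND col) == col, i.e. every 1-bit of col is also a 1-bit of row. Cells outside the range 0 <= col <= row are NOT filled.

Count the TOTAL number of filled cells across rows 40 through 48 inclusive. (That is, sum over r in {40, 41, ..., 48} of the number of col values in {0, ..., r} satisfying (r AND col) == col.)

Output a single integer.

r40=101000 pc2: +4 =4
r41=101001 pc3: +8 =12
r42=101010 pc3: +8 =20
r43=101011 pc4: +16 =36
r44=101100 pc3: +8 =44
r45=101101 pc4: +16 =60
r46=101110 pc4: +16 =76
r47=101111 pc5: +32 =108
r48=110000 pc2: +4 =112

Answer: 112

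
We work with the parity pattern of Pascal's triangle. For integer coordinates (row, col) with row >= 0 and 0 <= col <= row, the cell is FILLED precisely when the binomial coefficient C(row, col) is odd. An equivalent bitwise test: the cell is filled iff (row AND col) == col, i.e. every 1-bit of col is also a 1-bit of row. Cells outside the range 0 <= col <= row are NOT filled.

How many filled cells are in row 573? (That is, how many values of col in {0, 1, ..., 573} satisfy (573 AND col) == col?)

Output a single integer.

Answer: 64

Derivation:
573 in binary = 1000111101
popcount(573) = number of 1-bits in 1000111101 = 6
A col c satisfies (573 AND c) == c iff every set bit of c is also set in 573; each of the 6 set bits of 573 can independently be on or off in c.
count = 2^6 = 64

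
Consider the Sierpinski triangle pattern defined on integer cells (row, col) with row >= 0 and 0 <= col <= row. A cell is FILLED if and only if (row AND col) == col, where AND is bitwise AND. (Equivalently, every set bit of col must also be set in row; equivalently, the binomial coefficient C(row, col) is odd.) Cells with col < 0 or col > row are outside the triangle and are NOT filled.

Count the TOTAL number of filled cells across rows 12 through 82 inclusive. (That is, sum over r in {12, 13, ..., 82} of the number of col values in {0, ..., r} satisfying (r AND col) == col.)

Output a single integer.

Answer: 866

Derivation:
r12=1100 pc2: +4 =4
r13=1101 pc3: +8 =12
r14=1110 pc3: +8 =20
r15=1111 pc4: +16 =36
r16=10000 pc1: +2 =38
r17=10001 pc2: +4 =42
r18=10010 pc2: +4 =46
r19=10011 pc3: +8 =54
r20=10100 pc2: +4 =58
r21=10101 pc3: +8 =66
r22=10110 pc3: +8 =74
r23=10111 pc4: +16 =90
r24=11000 pc2: +4 =94
r25=11001 pc3: +8 =102
r26=11010 pc3: +8 =110
r27=11011 pc4: +16 =126
r28=11100 pc3: +8 =134
r29=11101 pc4: +16 =150
r30=11110 pc4: +16 =166
r31=11111 pc5: +32 =198
r32=100000 pc1: +2 =200
r33=100001 pc2: +4 =204
r34=100010 pc2: +4 =208
r35=100011 pc3: +8 =216
r36=100100 pc2: +4 =220
r37=100101 pc3: +8 =228
r38=100110 pc3: +8 =236
r39=100111 pc4: +16 =252
r40=101000 pc2: +4 =256
r41=101001 pc3: +8 =264
r42=101010 pc3: +8 =272
r43=101011 pc4: +16 =288
r44=101100 pc3: +8 =296
r45=101101 pc4: +16 =312
r46=101110 pc4: +16 =328
r47=101111 pc5: +32 =360
r48=110000 pc2: +4 =364
r49=110001 pc3: +8 =372
r50=110010 pc3: +8 =380
r51=110011 pc4: +16 =396
r52=110100 pc3: +8 =404
r53=110101 pc4: +16 =420
r54=110110 pc4: +16 =436
r55=110111 pc5: +32 =468
r56=111000 pc3: +8 =476
r57=111001 pc4: +16 =492
r58=111010 pc4: +16 =508
r59=111011 pc5: +32 =540
r60=111100 pc4: +16 =556
r61=111101 pc5: +32 =588
r62=111110 pc5: +32 =620
r63=111111 pc6: +64 =684
r64=1000000 pc1: +2 =686
r65=1000001 pc2: +4 =690
r66=1000010 pc2: +4 =694
r67=1000011 pc3: +8 =702
r68=1000100 pc2: +4 =706
r69=1000101 pc3: +8 =714
r70=1000110 pc3: +8 =722
r71=1000111 pc4: +16 =738
r72=1001000 pc2: +4 =742
r73=1001001 pc3: +8 =750
r74=1001010 pc3: +8 =758
r75=1001011 pc4: +16 =774
r76=1001100 pc3: +8 =782
r77=1001101 pc4: +16 =798
r78=1001110 pc4: +16 =814
r79=1001111 pc5: +32 =846
r80=1010000 pc2: +4 =850
r81=1010001 pc3: +8 =858
r82=1010010 pc3: +8 =866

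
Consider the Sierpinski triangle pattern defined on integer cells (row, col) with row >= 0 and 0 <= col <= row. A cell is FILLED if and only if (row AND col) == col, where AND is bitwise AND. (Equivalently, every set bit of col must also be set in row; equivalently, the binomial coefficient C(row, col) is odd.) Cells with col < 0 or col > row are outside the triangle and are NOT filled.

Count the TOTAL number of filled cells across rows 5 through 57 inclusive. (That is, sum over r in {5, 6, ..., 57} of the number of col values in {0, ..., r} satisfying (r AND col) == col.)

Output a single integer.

r5=101 pc2: +4 =4
r6=110 pc2: +4 =8
r7=111 pc3: +8 =16
r8=1000 pc1: +2 =18
r9=1001 pc2: +4 =22
r10=1010 pc2: +4 =26
r11=1011 pc3: +8 =34
r12=1100 pc2: +4 =38
r13=1101 pc3: +8 =46
r14=1110 pc3: +8 =54
r15=1111 pc4: +16 =70
r16=10000 pc1: +2 =72
r17=10001 pc2: +4 =76
r18=10010 pc2: +4 =80
r19=10011 pc3: +8 =88
r20=10100 pc2: +4 =92
r21=10101 pc3: +8 =100
r22=10110 pc3: +8 =108
r23=10111 pc4: +16 =124
r24=11000 pc2: +4 =128
r25=11001 pc3: +8 =136
r26=11010 pc3: +8 =144
r27=11011 pc4: +16 =160
r28=11100 pc3: +8 =168
r29=11101 pc4: +16 =184
r30=11110 pc4: +16 =200
r31=11111 pc5: +32 =232
r32=100000 pc1: +2 =234
r33=100001 pc2: +4 =238
r34=100010 pc2: +4 =242
r35=100011 pc3: +8 =250
r36=100100 pc2: +4 =254
r37=100101 pc3: +8 =262
r38=100110 pc3: +8 =270
r39=100111 pc4: +16 =286
r40=101000 pc2: +4 =290
r41=101001 pc3: +8 =298
r42=101010 pc3: +8 =306
r43=101011 pc4: +16 =322
r44=101100 pc3: +8 =330
r45=101101 pc4: +16 =346
r46=101110 pc4: +16 =362
r47=101111 pc5: +32 =394
r48=110000 pc2: +4 =398
r49=110001 pc3: +8 =406
r50=110010 pc3: +8 =414
r51=110011 pc4: +16 =430
r52=110100 pc3: +8 =438
r53=110101 pc4: +16 =454
r54=110110 pc4: +16 =470
r55=110111 pc5: +32 =502
r56=111000 pc3: +8 =510
r57=111001 pc4: +16 =526

Answer: 526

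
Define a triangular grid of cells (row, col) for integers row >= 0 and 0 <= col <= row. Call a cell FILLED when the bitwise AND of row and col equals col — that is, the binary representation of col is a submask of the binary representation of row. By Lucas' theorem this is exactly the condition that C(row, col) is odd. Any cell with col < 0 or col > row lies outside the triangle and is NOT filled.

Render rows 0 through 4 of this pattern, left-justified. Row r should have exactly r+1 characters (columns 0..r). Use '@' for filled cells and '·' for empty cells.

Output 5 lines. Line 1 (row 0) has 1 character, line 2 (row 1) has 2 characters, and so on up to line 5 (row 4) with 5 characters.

Answer: @
@@
@·@
@@@@
@···@

Derivation:
r0=0: @
r1=1: @@
r2=10: @·@
r3=11: @@@@
r4=100: @···@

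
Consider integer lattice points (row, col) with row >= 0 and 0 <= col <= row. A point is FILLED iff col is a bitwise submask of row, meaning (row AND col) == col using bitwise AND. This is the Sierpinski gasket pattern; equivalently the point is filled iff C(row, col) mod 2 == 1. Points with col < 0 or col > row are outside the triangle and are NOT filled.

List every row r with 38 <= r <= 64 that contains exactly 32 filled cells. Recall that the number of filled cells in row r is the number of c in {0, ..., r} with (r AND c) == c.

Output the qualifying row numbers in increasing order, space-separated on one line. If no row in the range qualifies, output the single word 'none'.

Answer: 47 55 59 61 62

Derivation:
Row r has 2^popcount(r) filled cells, so we need popcount(r) = log2(32) = 5.
Scan r = 38..64 and keep those with exactly 5 one-bits:
r=38=100110 popcount=3 -> skip
r=39=100111 popcount=4 -> skip
r=40=101000 popcount=2 -> skip
r=41=101001 popcount=3 -> skip
r=42=101010 popcount=3 -> skip
r=43=101011 popcount=4 -> skip
r=44=101100 popcount=3 -> skip
r=45=101101 popcount=4 -> skip
r=46=101110 popcount=4 -> skip
r=47=101111 popcount=5 -> KEEP
r=48=110000 popcount=2 -> skip
r=49=110001 popcount=3 -> skip
r=50=110010 popcount=3 -> skip
r=51=110011 popcount=4 -> skip
r=52=110100 popcount=3 -> skip
r=53=110101 popcount=4 -> skip
r=54=110110 popcount=4 -> skip
r=55=110111 popcount=5 -> KEEP
r=56=111000 popcount=3 -> skip
r=57=111001 popcount=4 -> skip
r=58=111010 popcount=4 -> skip
r=59=111011 popcount=5 -> KEEP
r=60=111100 popcount=4 -> skip
r=61=111101 popcount=5 -> KEEP
r=62=111110 popcount=5 -> KEEP
r=63=111111 popcount=6 -> skip
r=64=1000000 popcount=1 -> skip
Kept rows: 47 55 59 61 62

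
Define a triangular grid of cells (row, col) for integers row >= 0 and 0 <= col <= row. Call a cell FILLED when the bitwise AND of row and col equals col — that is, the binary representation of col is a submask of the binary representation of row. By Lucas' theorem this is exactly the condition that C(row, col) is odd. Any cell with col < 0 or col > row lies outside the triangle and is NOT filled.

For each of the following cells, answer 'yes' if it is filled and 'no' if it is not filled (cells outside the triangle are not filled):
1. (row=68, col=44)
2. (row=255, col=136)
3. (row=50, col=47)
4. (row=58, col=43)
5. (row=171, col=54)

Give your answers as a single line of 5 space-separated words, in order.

(68,44): row=0b1000100, col=0b101100, row AND col = 0b100 = 4; 4 != 44 -> empty
(255,136): row=0b11111111, col=0b10001000, row AND col = 0b10001000 = 136; 136 == 136 -> filled
(50,47): row=0b110010, col=0b101111, row AND col = 0b100010 = 34; 34 != 47 -> empty
(58,43): row=0b111010, col=0b101011, row AND col = 0b101010 = 42; 42 != 43 -> empty
(171,54): row=0b10101011, col=0b110110, row AND col = 0b100010 = 34; 34 != 54 -> empty

Answer: no yes no no no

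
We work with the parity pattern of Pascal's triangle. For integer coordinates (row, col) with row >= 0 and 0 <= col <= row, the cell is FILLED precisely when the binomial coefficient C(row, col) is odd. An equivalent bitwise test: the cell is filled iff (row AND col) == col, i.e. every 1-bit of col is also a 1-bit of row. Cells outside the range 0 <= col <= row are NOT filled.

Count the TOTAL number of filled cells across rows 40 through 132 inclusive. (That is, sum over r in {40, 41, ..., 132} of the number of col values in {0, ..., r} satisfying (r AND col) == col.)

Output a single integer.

Answer: 1912

Derivation:
r40=101000 pc2: +4 =4
r41=101001 pc3: +8 =12
r42=101010 pc3: +8 =20
r43=101011 pc4: +16 =36
r44=101100 pc3: +8 =44
r45=101101 pc4: +16 =60
r46=101110 pc4: +16 =76
r47=101111 pc5: +32 =108
r48=110000 pc2: +4 =112
r49=110001 pc3: +8 =120
r50=110010 pc3: +8 =128
r51=110011 pc4: +16 =144
r52=110100 pc3: +8 =152
r53=110101 pc4: +16 =168
r54=110110 pc4: +16 =184
r55=110111 pc5: +32 =216
r56=111000 pc3: +8 =224
r57=111001 pc4: +16 =240
r58=111010 pc4: +16 =256
r59=111011 pc5: +32 =288
r60=111100 pc4: +16 =304
r61=111101 pc5: +32 =336
r62=111110 pc5: +32 =368
r63=111111 pc6: +64 =432
r64=1000000 pc1: +2 =434
r65=1000001 pc2: +4 =438
r66=1000010 pc2: +4 =442
r67=1000011 pc3: +8 =450
r68=1000100 pc2: +4 =454
r69=1000101 pc3: +8 =462
r70=1000110 pc3: +8 =470
r71=1000111 pc4: +16 =486
r72=1001000 pc2: +4 =490
r73=1001001 pc3: +8 =498
r74=1001010 pc3: +8 =506
r75=1001011 pc4: +16 =522
r76=1001100 pc3: +8 =530
r77=1001101 pc4: +16 =546
r78=1001110 pc4: +16 =562
r79=1001111 pc5: +32 =594
r80=1010000 pc2: +4 =598
r81=1010001 pc3: +8 =606
r82=1010010 pc3: +8 =614
r83=1010011 pc4: +16 =630
r84=1010100 pc3: +8 =638
r85=1010101 pc4: +16 =654
r86=1010110 pc4: +16 =670
r87=1010111 pc5: +32 =702
r88=1011000 pc3: +8 =710
r89=1011001 pc4: +16 =726
r90=1011010 pc4: +16 =742
r91=1011011 pc5: +32 =774
r92=1011100 pc4: +16 =790
r93=1011101 pc5: +32 =822
r94=1011110 pc5: +32 =854
r95=1011111 pc6: +64 =918
r96=1100000 pc2: +4 =922
r97=1100001 pc3: +8 =930
r98=1100010 pc3: +8 =938
r99=1100011 pc4: +16 =954
r100=1100100 pc3: +8 =962
r101=1100101 pc4: +16 =978
r102=1100110 pc4: +16 =994
r103=1100111 pc5: +32 =1026
r104=1101000 pc3: +8 =1034
r105=1101001 pc4: +16 =1050
r106=1101010 pc4: +16 =1066
r107=1101011 pc5: +32 =1098
r108=1101100 pc4: +16 =1114
r109=1101101 pc5: +32 =1146
r110=1101110 pc5: +32 =1178
r111=1101111 pc6: +64 =1242
r112=1110000 pc3: +8 =1250
r113=1110001 pc4: +16 =1266
r114=1110010 pc4: +16 =1282
r115=1110011 pc5: +32 =1314
r116=1110100 pc4: +16 =1330
r117=1110101 pc5: +32 =1362
r118=1110110 pc5: +32 =1394
r119=1110111 pc6: +64 =1458
r120=1111000 pc4: +16 =1474
r121=1111001 pc5: +32 =1506
r122=1111010 pc5: +32 =1538
r123=1111011 pc6: +64 =1602
r124=1111100 pc5: +32 =1634
r125=1111101 pc6: +64 =1698
r126=1111110 pc6: +64 =1762
r127=1111111 pc7: +128 =1890
r128=10000000 pc1: +2 =1892
r129=10000001 pc2: +4 =1896
r130=10000010 pc2: +4 =1900
r131=10000011 pc3: +8 =1908
r132=10000100 pc2: +4 =1912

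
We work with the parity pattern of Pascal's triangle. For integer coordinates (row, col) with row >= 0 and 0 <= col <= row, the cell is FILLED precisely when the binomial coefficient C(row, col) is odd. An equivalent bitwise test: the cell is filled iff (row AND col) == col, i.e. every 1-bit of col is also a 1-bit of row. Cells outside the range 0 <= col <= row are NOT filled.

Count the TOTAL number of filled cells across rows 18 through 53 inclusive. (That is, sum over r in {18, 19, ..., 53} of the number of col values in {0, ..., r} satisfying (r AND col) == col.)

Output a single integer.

Answer: 378

Derivation:
r18=10010 pc2: +4 =4
r19=10011 pc3: +8 =12
r20=10100 pc2: +4 =16
r21=10101 pc3: +8 =24
r22=10110 pc3: +8 =32
r23=10111 pc4: +16 =48
r24=11000 pc2: +4 =52
r25=11001 pc3: +8 =60
r26=11010 pc3: +8 =68
r27=11011 pc4: +16 =84
r28=11100 pc3: +8 =92
r29=11101 pc4: +16 =108
r30=11110 pc4: +16 =124
r31=11111 pc5: +32 =156
r32=100000 pc1: +2 =158
r33=100001 pc2: +4 =162
r34=100010 pc2: +4 =166
r35=100011 pc3: +8 =174
r36=100100 pc2: +4 =178
r37=100101 pc3: +8 =186
r38=100110 pc3: +8 =194
r39=100111 pc4: +16 =210
r40=101000 pc2: +4 =214
r41=101001 pc3: +8 =222
r42=101010 pc3: +8 =230
r43=101011 pc4: +16 =246
r44=101100 pc3: +8 =254
r45=101101 pc4: +16 =270
r46=101110 pc4: +16 =286
r47=101111 pc5: +32 =318
r48=110000 pc2: +4 =322
r49=110001 pc3: +8 =330
r50=110010 pc3: +8 =338
r51=110011 pc4: +16 =354
r52=110100 pc3: +8 =362
r53=110101 pc4: +16 =378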